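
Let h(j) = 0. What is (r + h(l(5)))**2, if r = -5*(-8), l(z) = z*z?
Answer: 1600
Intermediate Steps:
l(z) = z**2
r = 40
(r + h(l(5)))**2 = (40 + 0)**2 = 40**2 = 1600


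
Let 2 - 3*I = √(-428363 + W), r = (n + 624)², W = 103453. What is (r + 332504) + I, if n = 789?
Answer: 6987221/3 - I*√324910/3 ≈ 2.3291e+6 - 190.0*I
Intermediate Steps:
r = 1996569 (r = (789 + 624)² = 1413² = 1996569)
I = ⅔ - I*√324910/3 (I = ⅔ - √(-428363 + 103453)/3 = ⅔ - I*√324910/3 ≈ 0.66667 - 190.0*I)
(r + 332504) + I = (1996569 + 332504) + (⅔ - I*√324910/3) = 2329073 + (⅔ - I*√324910/3) = 6987221/3 - I*√324910/3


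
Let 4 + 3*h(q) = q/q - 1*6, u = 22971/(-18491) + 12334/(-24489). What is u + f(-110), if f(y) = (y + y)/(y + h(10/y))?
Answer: 10283397911/51169349187 ≈ 0.20097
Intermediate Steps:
u = -790604813/452826099 (u = 22971*(-1/18491) + 12334*(-1/24489) = -22971/18491 - 12334/24489 = -790604813/452826099 ≈ -1.7459)
h(q) = -3 (h(q) = -4/3 + (q/q - 1*6)/3 = -4/3 + (1 - 6)/3 = -4/3 + (⅓)*(-5) = -4/3 - 5/3 = -3)
f(y) = 2*y/(-3 + y) (f(y) = (y + y)/(y - 3) = (2*y)/(-3 + y) = 2*y/(-3 + y))
u + f(-110) = -790604813/452826099 + 2*(-110)/(-3 - 110) = -790604813/452826099 + 2*(-110)/(-113) = -790604813/452826099 + 2*(-110)*(-1/113) = -790604813/452826099 + 220/113 = 10283397911/51169349187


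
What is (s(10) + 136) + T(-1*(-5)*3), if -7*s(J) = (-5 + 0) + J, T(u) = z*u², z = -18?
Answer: -27403/7 ≈ -3914.7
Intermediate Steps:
T(u) = -18*u²
s(J) = 5/7 - J/7 (s(J) = -((-5 + 0) + J)/7 = -(-5 + J)/7 = 5/7 - J/7)
(s(10) + 136) + T(-1*(-5)*3) = ((5/7 - ⅐*10) + 136) - 18*(-1*(-5)*3)² = ((5/7 - 10/7) + 136) - 18*(5*3)² = (-5/7 + 136) - 18*15² = 947/7 - 18*225 = 947/7 - 4050 = -27403/7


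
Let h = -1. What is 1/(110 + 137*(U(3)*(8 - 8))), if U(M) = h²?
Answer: 1/110 ≈ 0.0090909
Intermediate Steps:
U(M) = 1 (U(M) = (-1)² = 1)
1/(110 + 137*(U(3)*(8 - 8))) = 1/(110 + 137*(1*(8 - 8))) = 1/(110 + 137*(1*0)) = 1/(110 + 137*0) = 1/(110 + 0) = 1/110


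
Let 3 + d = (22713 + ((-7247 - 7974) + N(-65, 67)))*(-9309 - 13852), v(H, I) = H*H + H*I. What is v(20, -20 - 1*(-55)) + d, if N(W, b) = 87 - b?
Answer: -173984335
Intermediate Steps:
v(H, I) = H² + H*I
d = -173985435 (d = -3 + (22713 + ((-7247 - 7974) + (87 - 1*67)))*(-9309 - 13852) = -3 + (22713 + (-15221 + (87 - 67)))*(-23161) = -3 + (22713 + (-15221 + 20))*(-23161) = -3 + (22713 - 15201)*(-23161) = -3 + 7512*(-23161) = -3 - 173985432 = -173985435)
v(20, -20 - 1*(-55)) + d = 20*(20 + (-20 - 1*(-55))) - 173985435 = 20*(20 + (-20 + 55)) - 173985435 = 20*(20 + 35) - 173985435 = 20*55 - 173985435 = 1100 - 173985435 = -173984335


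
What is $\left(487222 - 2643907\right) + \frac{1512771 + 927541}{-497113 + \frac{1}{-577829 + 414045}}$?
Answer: $- \frac{175595871264149813}{81419155593} \approx -2.1567 \cdot 10^{6}$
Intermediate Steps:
$\left(487222 - 2643907\right) + \frac{1512771 + 927541}{-497113 + \frac{1}{-577829 + 414045}} = -2156685 + \frac{2440312}{-497113 + \frac{1}{-163784}} = -2156685 + \frac{2440312}{-497113 - \frac{1}{163784}} = -2156685 + \frac{2440312}{- \frac{81419155593}{163784}} = -2156685 + 2440312 \left(- \frac{163784}{81419155593}\right) = -2156685 - \frac{399684060608}{81419155593} = - \frac{175595871264149813}{81419155593}$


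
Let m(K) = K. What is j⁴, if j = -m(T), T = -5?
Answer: 625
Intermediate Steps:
j = 5 (j = -1*(-5) = 5)
j⁴ = 5⁴ = 625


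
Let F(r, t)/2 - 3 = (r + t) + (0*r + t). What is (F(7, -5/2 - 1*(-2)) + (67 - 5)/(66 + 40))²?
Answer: 970225/2809 ≈ 345.40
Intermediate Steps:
F(r, t) = 6 + 2*r + 4*t (F(r, t) = 6 + 2*((r + t) + (0*r + t)) = 6 + 2*((r + t) + (0 + t)) = 6 + 2*((r + t) + t) = 6 + 2*(r + 2*t) = 6 + (2*r + 4*t) = 6 + 2*r + 4*t)
(F(7, -5/2 - 1*(-2)) + (67 - 5)/(66 + 40))² = ((6 + 2*7 + 4*(-5/2 - 1*(-2))) + (67 - 5)/(66 + 40))² = ((6 + 14 + 4*(-5*½ + 2)) + 62/106)² = ((6 + 14 + 4*(-5/2 + 2)) + 62*(1/106))² = ((6 + 14 + 4*(-½)) + 31/53)² = ((6 + 14 - 2) + 31/53)² = (18 + 31/53)² = (985/53)² = 970225/2809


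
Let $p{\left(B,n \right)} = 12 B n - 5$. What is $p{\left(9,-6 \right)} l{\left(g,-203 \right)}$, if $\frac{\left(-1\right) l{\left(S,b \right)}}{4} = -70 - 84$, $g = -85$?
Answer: $-402248$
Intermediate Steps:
$l{\left(S,b \right)} = 616$ ($l{\left(S,b \right)} = - 4 \left(-70 - 84\right) = \left(-4\right) \left(-154\right) = 616$)
$p{\left(B,n \right)} = -5 + 12 B n$ ($p{\left(B,n \right)} = 12 B n - 5 = -5 + 12 B n$)
$p{\left(9,-6 \right)} l{\left(g,-203 \right)} = \left(-5 + 12 \cdot 9 \left(-6\right)\right) 616 = \left(-5 - 648\right) 616 = \left(-653\right) 616 = -402248$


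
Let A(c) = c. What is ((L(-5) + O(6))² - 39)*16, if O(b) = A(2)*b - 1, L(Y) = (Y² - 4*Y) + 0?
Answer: 49552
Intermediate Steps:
L(Y) = Y² - 4*Y
O(b) = -1 + 2*b (O(b) = 2*b - 1 = -1 + 2*b)
((L(-5) + O(6))² - 39)*16 = ((-5*(-4 - 5) + (-1 + 2*6))² - 39)*16 = ((-5*(-9) + (-1 + 12))² - 39)*16 = ((45 + 11)² - 39)*16 = (56² - 39)*16 = (3136 - 39)*16 = 3097*16 = 49552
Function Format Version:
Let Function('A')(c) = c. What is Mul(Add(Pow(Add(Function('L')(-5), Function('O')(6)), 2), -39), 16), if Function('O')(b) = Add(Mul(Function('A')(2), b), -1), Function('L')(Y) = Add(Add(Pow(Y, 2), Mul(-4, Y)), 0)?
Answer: 49552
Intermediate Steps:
Function('L')(Y) = Add(Pow(Y, 2), Mul(-4, Y))
Function('O')(b) = Add(-1, Mul(2, b)) (Function('O')(b) = Add(Mul(2, b), -1) = Add(-1, Mul(2, b)))
Mul(Add(Pow(Add(Function('L')(-5), Function('O')(6)), 2), -39), 16) = Mul(Add(Pow(Add(Mul(-5, Add(-4, -5)), Add(-1, Mul(2, 6))), 2), -39), 16) = Mul(Add(Pow(Add(Mul(-5, -9), Add(-1, 12)), 2), -39), 16) = Mul(Add(Pow(Add(45, 11), 2), -39), 16) = Mul(Add(Pow(56, 2), -39), 16) = Mul(Add(3136, -39), 16) = Mul(3097, 16) = 49552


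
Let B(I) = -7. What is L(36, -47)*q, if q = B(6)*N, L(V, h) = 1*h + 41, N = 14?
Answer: 588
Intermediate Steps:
L(V, h) = 41 + h (L(V, h) = h + 41 = 41 + h)
q = -98 (q = -7*14 = -98)
L(36, -47)*q = (41 - 47)*(-98) = -6*(-98) = 588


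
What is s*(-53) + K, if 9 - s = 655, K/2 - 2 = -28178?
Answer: -22114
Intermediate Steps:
K = -56352 (K = 4 + 2*(-28178) = 4 - 56356 = -56352)
s = -646 (s = 9 - 1*655 = 9 - 655 = -646)
s*(-53) + K = -646*(-53) - 56352 = 34238 - 56352 = -22114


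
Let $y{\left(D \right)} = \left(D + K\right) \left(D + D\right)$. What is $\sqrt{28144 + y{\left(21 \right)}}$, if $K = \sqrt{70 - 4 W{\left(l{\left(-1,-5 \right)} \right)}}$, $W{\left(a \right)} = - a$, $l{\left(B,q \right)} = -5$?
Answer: $\sqrt{29026 + 210 \sqrt{2}} \approx 171.24$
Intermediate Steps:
$K = 5 \sqrt{2}$ ($K = \sqrt{70 - 4 \left(\left(-1\right) \left(-5\right)\right)} = \sqrt{70 - 20} = \sqrt{50} = 5 \sqrt{2} \approx 7.0711$)
$y{\left(D \right)} = 2 D \left(D + 5 \sqrt{2}\right)$ ($y{\left(D \right)} = \left(D + 5 \sqrt{2}\right) \left(D + D\right) = \left(D + 5 \sqrt{2}\right) 2 D = 2 D \left(D + 5 \sqrt{2}\right)$)
$\sqrt{28144 + y{\left(21 \right)}} = \sqrt{28144 + 2 \cdot 21 \left(21 + 5 \sqrt{2}\right)} = \sqrt{28144 + \left(882 + 210 \sqrt{2}\right)} = \sqrt{29026 + 210 \sqrt{2}}$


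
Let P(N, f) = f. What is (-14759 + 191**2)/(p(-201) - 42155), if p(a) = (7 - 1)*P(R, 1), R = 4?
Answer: -21722/42149 ≈ -0.51536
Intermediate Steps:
p(a) = 6 (p(a) = (7 - 1)*1 = 6*1 = 6)
(-14759 + 191**2)/(p(-201) - 42155) = (-14759 + 191**2)/(6 - 42155) = (-14759 + 36481)/(-42149) = 21722*(-1/42149) = -21722/42149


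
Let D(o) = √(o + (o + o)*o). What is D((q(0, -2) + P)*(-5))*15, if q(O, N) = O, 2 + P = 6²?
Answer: 15*√57630 ≈ 3600.9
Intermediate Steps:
P = 34 (P = -2 + 6² = -2 + 36 = 34)
D(o) = √(o + 2*o²) (D(o) = √(o + (2*o)*o) = √(o + 2*o²))
D((q(0, -2) + P)*(-5))*15 = √(((0 + 34)*(-5))*(1 + 2*((0 + 34)*(-5))))*15 = √((34*(-5))*(1 + 2*(34*(-5))))*15 = √(-170*(1 + 2*(-170)))*15 = √(-170*(1 - 340))*15 = √(-170*(-339))*15 = √57630*15 = 15*√57630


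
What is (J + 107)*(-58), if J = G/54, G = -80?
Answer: -165242/27 ≈ -6120.1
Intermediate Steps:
J = -40/27 (J = -80/54 = -80*1/54 = -40/27 ≈ -1.4815)
(J + 107)*(-58) = (-40/27 + 107)*(-58) = (2849/27)*(-58) = -165242/27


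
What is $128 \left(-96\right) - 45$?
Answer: $-12333$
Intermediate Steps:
$128 \left(-96\right) - 45 = -12288 - 45 = -12333$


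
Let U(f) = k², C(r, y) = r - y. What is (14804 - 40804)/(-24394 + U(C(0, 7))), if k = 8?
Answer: 2600/2433 ≈ 1.0686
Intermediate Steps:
U(f) = 64 (U(f) = 8² = 64)
(14804 - 40804)/(-24394 + U(C(0, 7))) = (14804 - 40804)/(-24394 + 64) = -26000/(-24330) = -26000*(-1/24330) = 2600/2433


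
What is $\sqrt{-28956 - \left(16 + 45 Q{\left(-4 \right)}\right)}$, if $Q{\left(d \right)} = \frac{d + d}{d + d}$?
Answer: $i \sqrt{29017} \approx 170.34 i$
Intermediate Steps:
$Q{\left(d \right)} = 1$ ($Q{\left(d \right)} = \frac{2 d}{2 d} = 2 d \frac{1}{2 d} = 1$)
$\sqrt{-28956 - \left(16 + 45 Q{\left(-4 \right)}\right)} = \sqrt{-28956 - 61} = \sqrt{-29017} = i \sqrt{29017}$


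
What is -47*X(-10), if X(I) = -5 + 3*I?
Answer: 1645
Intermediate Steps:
-47*X(-10) = -47*(-5 + 3*(-10)) = -47*(-5 - 30) = -47*(-35) = 1645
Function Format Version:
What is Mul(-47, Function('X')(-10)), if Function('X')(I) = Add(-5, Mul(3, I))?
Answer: 1645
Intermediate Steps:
Mul(-47, Function('X')(-10)) = Mul(-47, Add(-5, Mul(3, -10))) = Mul(-47, Add(-5, -30)) = Mul(-47, -35) = 1645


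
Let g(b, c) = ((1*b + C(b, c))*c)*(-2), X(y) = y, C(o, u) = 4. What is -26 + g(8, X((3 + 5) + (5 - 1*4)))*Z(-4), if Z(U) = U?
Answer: 838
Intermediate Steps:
g(b, c) = -2*c*(4 + b) (g(b, c) = ((1*b + 4)*c)*(-2) = ((b + 4)*c)*(-2) = ((4 + b)*c)*(-2) = (c*(4 + b))*(-2) = -2*c*(4 + b))
-26 + g(8, X((3 + 5) + (5 - 1*4)))*Z(-4) = -26 - 2*((3 + 5) + (5 - 1*4))*(4 + 8)*(-4) = -26 - 2*(8 + (5 - 4))*12*(-4) = -26 - 2*(8 + 1)*12*(-4) = -26 - 2*9*12*(-4) = -26 - 216*(-4) = -26 + 864 = 838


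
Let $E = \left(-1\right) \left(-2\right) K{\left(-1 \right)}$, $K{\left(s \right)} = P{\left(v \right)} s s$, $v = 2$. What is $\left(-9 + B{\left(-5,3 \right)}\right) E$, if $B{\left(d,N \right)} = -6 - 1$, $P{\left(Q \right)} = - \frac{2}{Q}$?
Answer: $32$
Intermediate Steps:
$B{\left(d,N \right)} = -7$
$K{\left(s \right)} = - s^{2}$ ($K{\left(s \right)} = - \frac{2}{2} s s = \left(-2\right) \frac{1}{2} s s = - s s = - s^{2}$)
$E = -2$ ($E = \left(-1\right) \left(-2\right) \left(- \left(-1\right)^{2}\right) = 2 \left(\left(-1\right) 1\right) = 2 \left(-1\right) = -2$)
$\left(-9 + B{\left(-5,3 \right)}\right) E = \left(-9 - 7\right) \left(-2\right) = \left(-16\right) \left(-2\right) = 32$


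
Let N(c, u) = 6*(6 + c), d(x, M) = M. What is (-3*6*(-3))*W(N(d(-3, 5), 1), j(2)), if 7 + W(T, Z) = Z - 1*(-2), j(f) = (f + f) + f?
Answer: 54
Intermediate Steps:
j(f) = 3*f (j(f) = 2*f + f = 3*f)
N(c, u) = 36 + 6*c
W(T, Z) = -5 + Z (W(T, Z) = -7 + (Z - 1*(-2)) = -7 + (Z + 2) = -7 + (2 + Z) = -5 + Z)
(-3*6*(-3))*W(N(d(-3, 5), 1), j(2)) = (-3*6*(-3))*(-5 + 3*2) = (-18*(-3))*(-5 + 6) = 54*1 = 54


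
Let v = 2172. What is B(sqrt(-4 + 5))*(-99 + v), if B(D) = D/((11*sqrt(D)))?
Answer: 2073/11 ≈ 188.45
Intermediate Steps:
B(D) = sqrt(D)/11 (B(D) = D*(1/(11*sqrt(D))) = sqrt(D)/11)
B(sqrt(-4 + 5))*(-99 + v) = (sqrt(sqrt(-4 + 5))/11)*(-99 + 2172) = (sqrt(sqrt(1))/11)*2073 = (sqrt(1)/11)*2073 = ((1/11)*1)*2073 = (1/11)*2073 = 2073/11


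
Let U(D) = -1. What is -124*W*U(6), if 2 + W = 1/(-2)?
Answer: -310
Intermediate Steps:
W = -5/2 (W = -2 + 1/(-2) = -2 - ½ = -5/2 ≈ -2.5000)
-124*W*U(6) = -(-310)*(-1) = -124*5/2 = -310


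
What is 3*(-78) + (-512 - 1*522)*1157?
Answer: -1196572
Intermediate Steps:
3*(-78) + (-512 - 1*522)*1157 = -234 + (-512 - 522)*1157 = -234 - 1034*1157 = -234 - 1196338 = -1196572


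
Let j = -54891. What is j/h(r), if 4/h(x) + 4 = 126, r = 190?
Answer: -3348351/2 ≈ -1.6742e+6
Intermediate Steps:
h(x) = 2/61 (h(x) = 4/(-4 + 126) = 4/122 = 4*(1/122) = 2/61)
j/h(r) = -54891/2/61 = -54891*61/2 = -3348351/2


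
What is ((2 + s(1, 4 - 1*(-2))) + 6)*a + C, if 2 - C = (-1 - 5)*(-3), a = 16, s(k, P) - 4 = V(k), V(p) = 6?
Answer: 272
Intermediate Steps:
s(k, P) = 10 (s(k, P) = 4 + 6 = 10)
C = -16 (C = 2 - (-1 - 5)*(-3) = 2 - (-6)*(-3) = 2 - 1*18 = 2 - 18 = -16)
((2 + s(1, 4 - 1*(-2))) + 6)*a + C = ((2 + 10) + 6)*16 - 16 = (12 + 6)*16 - 16 = 18*16 - 16 = 288 - 16 = 272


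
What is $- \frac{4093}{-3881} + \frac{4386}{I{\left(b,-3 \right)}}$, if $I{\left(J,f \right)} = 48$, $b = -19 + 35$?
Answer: $\frac{2869755}{31048} \approx 92.43$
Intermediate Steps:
$b = 16$
$- \frac{4093}{-3881} + \frac{4386}{I{\left(b,-3 \right)}} = - \frac{4093}{-3881} + \frac{4386}{48} = \left(-4093\right) \left(- \frac{1}{3881}\right) + 4386 \cdot \frac{1}{48} = \frac{4093}{3881} + \frac{731}{8} = \frac{2869755}{31048}$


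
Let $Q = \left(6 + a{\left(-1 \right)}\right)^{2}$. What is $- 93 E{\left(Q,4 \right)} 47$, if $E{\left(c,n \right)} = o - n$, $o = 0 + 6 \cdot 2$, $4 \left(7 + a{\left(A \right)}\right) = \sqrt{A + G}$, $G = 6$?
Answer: $-34968$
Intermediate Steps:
$a{\left(A \right)} = -7 + \frac{\sqrt{6 + A}}{4}$ ($a{\left(A \right)} = -7 + \frac{\sqrt{A + 6}}{4} = -7 + \frac{\sqrt{6 + A}}{4}$)
$o = 12$ ($o = 0 + 12 = 12$)
$Q = \left(-1 + \frac{\sqrt{5}}{4}\right)^{2}$ ($Q = \left(6 - \left(7 - \frac{\sqrt{6 - 1}}{4}\right)\right)^{2} = \left(6 - \left(7 - \frac{\sqrt{5}}{4}\right)\right)^{2} = \left(-1 + \frac{\sqrt{5}}{4}\right)^{2} \approx 0.19447$)
$E{\left(c,n \right)} = 12 - n$
$- 93 E{\left(Q,4 \right)} 47 = - 93 \left(12 - 4\right) 47 = \left(-93\right) 8 \cdot 47 = \left(-744\right) 47 = -34968$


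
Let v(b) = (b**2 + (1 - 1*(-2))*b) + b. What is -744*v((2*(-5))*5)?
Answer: -1711200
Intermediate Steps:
v(b) = b**2 + 4*b (v(b) = (b**2 + (1 + 2)*b) + b = (b**2 + 3*b) + b = b**2 + 4*b)
-744*v((2*(-5))*5) = -744*(2*(-5))*5*(4 + (2*(-5))*5) = -744*(-10*5)*(4 - 10*5) = -(-37200)*(4 - 50) = -(-37200)*(-46) = -744*2300 = -1711200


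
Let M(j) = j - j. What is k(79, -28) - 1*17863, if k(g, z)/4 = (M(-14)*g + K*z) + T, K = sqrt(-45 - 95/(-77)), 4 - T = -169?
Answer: -17171 - 16*I*sqrt(259490)/11 ≈ -17171.0 - 740.95*I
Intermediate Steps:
T = 173 (T = 4 - 1*(-169) = 4 + 169 = 173)
M(j) = 0
K = I*sqrt(259490)/77 (K = sqrt(-45 - 95*(-1/77)) = sqrt(-45 + 95/77) = sqrt(-3370/77) = I*sqrt(259490)/77 ≈ 6.6156*I)
k(g, z) = 692 + 4*I*z*sqrt(259490)/77 (k(g, z) = 4*((0*g + (I*sqrt(259490)/77)*z) + 173) = 4*((0 + I*z*sqrt(259490)/77) + 173) = 4*(I*z*sqrt(259490)/77 + 173) = 4*(173 + I*z*sqrt(259490)/77) = 692 + 4*I*z*sqrt(259490)/77)
k(79, -28) - 1*17863 = (692 + (4/77)*I*(-28)*sqrt(259490)) - 1*17863 = (692 - 16*I*sqrt(259490)/11) - 17863 = -17171 - 16*I*sqrt(259490)/11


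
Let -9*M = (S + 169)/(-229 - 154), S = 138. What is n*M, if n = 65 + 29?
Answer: 28858/3447 ≈ 8.3719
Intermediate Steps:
n = 94
M = 307/3447 (M = -(138 + 169)/(9*(-229 - 154)) = -307/(9*(-383)) = -307*(-1)/(9*383) = -1/9*(-307/383) = 307/3447 ≈ 0.089063)
n*M = 94*(307/3447) = 28858/3447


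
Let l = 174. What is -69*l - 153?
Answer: -12159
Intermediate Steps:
-69*l - 153 = -69*174 - 153 = -12006 - 153 = -12159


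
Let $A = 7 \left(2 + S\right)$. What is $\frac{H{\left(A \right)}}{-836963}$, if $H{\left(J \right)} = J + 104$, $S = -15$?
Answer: $- \frac{13}{836963} \approx -1.5532 \cdot 10^{-5}$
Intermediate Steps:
$A = -91$ ($A = 7 \left(2 - 15\right) = 7 \left(-13\right) = -91$)
$H{\left(J \right)} = 104 + J$
$\frac{H{\left(A \right)}}{-836963} = \frac{104 - 91}{-836963} = 13 \left(- \frac{1}{836963}\right) = - \frac{13}{836963}$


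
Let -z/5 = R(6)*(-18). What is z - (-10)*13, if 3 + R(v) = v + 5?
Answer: 850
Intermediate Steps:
R(v) = 2 + v (R(v) = -3 + (v + 5) = -3 + (5 + v) = 2 + v)
z = 720 (z = -5*(2 + 6)*(-18) = -40*(-18) = -5*(-144) = 720)
z - (-10)*13 = 720 - (-10)*13 = 720 - 1*(-130) = 720 + 130 = 850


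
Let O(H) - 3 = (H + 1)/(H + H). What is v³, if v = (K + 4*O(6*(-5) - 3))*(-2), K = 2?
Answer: -1164252608/35937 ≈ -32397.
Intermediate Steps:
O(H) = 3 + (1 + H)/(2*H) (O(H) = 3 + (H + 1)/(H + H) = 3 + (1 + H)/((2*H)) = 3 + (1 + H)*(1/(2*H)) = 3 + (1 + H)/(2*H))
v = -1052/33 (v = (2 + 4*((1 + 7*(6*(-5) - 3))/(2*(6*(-5) - 3))))*(-2) = (2 + 4*((1 + 7*(-30 - 3))/(2*(-30 - 3))))*(-2) = (2 + 4*((½)*(1 + 7*(-33))/(-33)))*(-2) = (2 + 4*((½)*(-1/33)*(1 - 231)))*(-2) = (2 + 4*((½)*(-1/33)*(-230)))*(-2) = (2 + 4*(115/33))*(-2) = (2 + 460/33)*(-2) = (526/33)*(-2) = -1052/33 ≈ -31.879)
v³ = (-1052/33)³ = -1164252608/35937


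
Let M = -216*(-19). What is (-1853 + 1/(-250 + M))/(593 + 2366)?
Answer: -7141461/11403986 ≈ -0.62622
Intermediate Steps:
M = 4104
(-1853 + 1/(-250 + M))/(593 + 2366) = (-1853 + 1/(-250 + 4104))/(593 + 2366) = (-1853 + 1/3854)/2959 = (-1853 + 1/3854)*(1/2959) = -7141461/3854*1/2959 = -7141461/11403986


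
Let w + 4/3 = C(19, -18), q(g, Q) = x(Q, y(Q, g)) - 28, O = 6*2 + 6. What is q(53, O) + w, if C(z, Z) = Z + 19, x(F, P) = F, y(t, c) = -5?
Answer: -31/3 ≈ -10.333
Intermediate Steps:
O = 18 (O = 12 + 6 = 18)
C(z, Z) = 19 + Z
q(g, Q) = -28 + Q (q(g, Q) = Q - 28 = -28 + Q)
w = -⅓ (w = -4/3 + (19 - 18) = -4/3 + 1 = -⅓ ≈ -0.33333)
q(53, O) + w = (-28 + 18) - ⅓ = -10 - ⅓ = -31/3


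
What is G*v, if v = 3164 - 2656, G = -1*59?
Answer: -29972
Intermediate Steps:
G = -59
v = 508
G*v = -59*508 = -29972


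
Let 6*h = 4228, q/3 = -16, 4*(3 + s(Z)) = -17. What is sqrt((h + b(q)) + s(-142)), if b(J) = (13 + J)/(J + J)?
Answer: 3*sqrt(4962)/8 ≈ 26.416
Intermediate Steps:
s(Z) = -29/4 (s(Z) = -3 + (1/4)*(-17) = -3 - 17/4 = -29/4)
q = -48 (q = 3*(-16) = -48)
h = 2114/3 (h = (1/6)*4228 = 2114/3 ≈ 704.67)
b(J) = (13 + J)/(2*J) (b(J) = (13 + J)/((2*J)) = (13 + J)*(1/(2*J)) = (13 + J)/(2*J))
sqrt((h + b(q)) + s(-142)) = sqrt((2114/3 + (1/2)*(13 - 48)/(-48)) - 29/4) = sqrt((2114/3 + (1/2)*(-1/48)*(-35)) - 29/4) = sqrt((2114/3 + 35/96) - 29/4) = sqrt(22561/32 - 29/4) = sqrt(22329/32) = 3*sqrt(4962)/8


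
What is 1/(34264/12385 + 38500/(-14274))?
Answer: 88391745/6130918 ≈ 14.417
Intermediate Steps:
1/(34264/12385 + 38500/(-14274)) = 1/(34264*(1/12385) + 38500*(-1/14274)) = 1/(34264/12385 - 19250/7137) = 1/(6130918/88391745) = 88391745/6130918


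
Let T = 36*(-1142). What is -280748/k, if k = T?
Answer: 70187/10278 ≈ 6.8289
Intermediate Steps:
T = -41112
k = -41112
-280748/k = -280748/(-41112) = -280748*(-1/41112) = 70187/10278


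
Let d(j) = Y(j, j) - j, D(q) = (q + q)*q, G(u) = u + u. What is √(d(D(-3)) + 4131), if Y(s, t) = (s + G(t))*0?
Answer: 3*√457 ≈ 64.133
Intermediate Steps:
G(u) = 2*u
Y(s, t) = 0 (Y(s, t) = (s + 2*t)*0 = 0)
D(q) = 2*q² (D(q) = (2*q)*q = 2*q²)
d(j) = -j (d(j) = 0 - j = -j)
√(d(D(-3)) + 4131) = √(-2*(-3)² + 4131) = √(-2*9 + 4131) = √(-1*18 + 4131) = √(-18 + 4131) = √4113 = 3*√457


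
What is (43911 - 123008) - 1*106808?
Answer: -185905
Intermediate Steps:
(43911 - 123008) - 1*106808 = -79097 - 106808 = -185905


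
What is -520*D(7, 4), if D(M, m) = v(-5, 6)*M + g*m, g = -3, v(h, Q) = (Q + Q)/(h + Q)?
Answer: -37440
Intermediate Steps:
v(h, Q) = 2*Q/(Q + h) (v(h, Q) = (2*Q)/(Q + h) = 2*Q/(Q + h))
D(M, m) = -3*m + 12*M (D(M, m) = (2*6/(6 - 5))*M - 3*m = (2*6/1)*M - 3*m = (2*6*1)*M - 3*m = 12*M - 3*m = -3*m + 12*M)
-520*D(7, 4) = -520*(-3*4 + 12*7) = -520*(-12 + 84) = -520*72 = -37440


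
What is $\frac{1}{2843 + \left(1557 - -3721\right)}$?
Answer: $\frac{1}{8121} \approx 0.00012314$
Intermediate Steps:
$\frac{1}{2843 + \left(1557 - -3721\right)} = \frac{1}{2843 + \left(1557 + 3721\right)} = \frac{1}{2843 + 5278} = \frac{1}{8121}$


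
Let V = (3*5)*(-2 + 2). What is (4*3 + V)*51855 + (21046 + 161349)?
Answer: 804655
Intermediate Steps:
V = 0 (V = 15*0 = 0)
(4*3 + V)*51855 + (21046 + 161349) = (4*3 + 0)*51855 + (21046 + 161349) = (12 + 0)*51855 + 182395 = 12*51855 + 182395 = 622260 + 182395 = 804655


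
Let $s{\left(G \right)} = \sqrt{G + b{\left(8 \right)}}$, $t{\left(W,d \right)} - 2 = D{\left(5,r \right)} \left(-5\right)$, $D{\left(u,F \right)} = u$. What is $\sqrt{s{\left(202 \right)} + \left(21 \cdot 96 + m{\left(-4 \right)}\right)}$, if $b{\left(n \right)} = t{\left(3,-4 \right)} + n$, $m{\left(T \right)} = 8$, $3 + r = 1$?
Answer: $\sqrt{2024 + \sqrt{187}} \approx 45.141$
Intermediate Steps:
$r = -2$ ($r = -3 + 1 = -2$)
$t{\left(W,d \right)} = -23$ ($t{\left(W,d \right)} = 2 + 5 \left(-5\right) = 2 - 25 = -23$)
$b{\left(n \right)} = -23 + n$
$s{\left(G \right)} = \sqrt{-15 + G}$ ($s{\left(G \right)} = \sqrt{G + \left(-23 + 8\right)} = \sqrt{G - 15} = \sqrt{-15 + G}$)
$\sqrt{s{\left(202 \right)} + \left(21 \cdot 96 + m{\left(-4 \right)}\right)} = \sqrt{\sqrt{-15 + 202} + \left(21 \cdot 96 + 8\right)} = \sqrt{\sqrt{187} + \left(2016 + 8\right)} = \sqrt{\sqrt{187} + 2024} = \sqrt{2024 + \sqrt{187}}$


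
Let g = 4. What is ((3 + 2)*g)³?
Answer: 8000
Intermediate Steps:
((3 + 2)*g)³ = ((3 + 2)*4)³ = (5*4)³ = 20³ = 8000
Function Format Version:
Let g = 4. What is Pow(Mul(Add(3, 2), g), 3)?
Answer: 8000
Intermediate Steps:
Pow(Mul(Add(3, 2), g), 3) = Pow(Mul(Add(3, 2), 4), 3) = Pow(Mul(5, 4), 3) = Pow(20, 3) = 8000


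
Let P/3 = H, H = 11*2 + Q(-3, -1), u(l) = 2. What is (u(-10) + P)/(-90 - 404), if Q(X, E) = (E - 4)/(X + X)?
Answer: -141/988 ≈ -0.14271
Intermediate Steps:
Q(X, E) = (-4 + E)/(2*X) (Q(X, E) = (-4 + E)/((2*X)) = (-4 + E)*(1/(2*X)) = (-4 + E)/(2*X))
H = 137/6 (H = 11*2 + (½)*(-4 - 1)/(-3) = 22 + (½)*(-⅓)*(-5) = 22 + ⅚ = 137/6 ≈ 22.833)
P = 137/2 (P = 3*(137/6) = 137/2 ≈ 68.500)
(u(-10) + P)/(-90 - 404) = (2 + 137/2)/(-90 - 404) = (141/2)/(-494) = (141/2)*(-1/494) = -141/988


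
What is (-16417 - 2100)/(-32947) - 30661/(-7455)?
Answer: 1148232202/245619885 ≈ 4.6748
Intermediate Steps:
(-16417 - 2100)/(-32947) - 30661/(-7455) = -18517*(-1/32947) - 30661*(-1/7455) = 18517/32947 + 30661/7455 = 1148232202/245619885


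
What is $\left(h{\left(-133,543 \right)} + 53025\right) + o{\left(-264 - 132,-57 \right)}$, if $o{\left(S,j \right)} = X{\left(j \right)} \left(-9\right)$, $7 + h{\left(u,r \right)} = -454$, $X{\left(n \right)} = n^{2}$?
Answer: $23323$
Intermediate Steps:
$h{\left(u,r \right)} = -461$ ($h{\left(u,r \right)} = -7 - 454 = -461$)
$o{\left(S,j \right)} = - 9 j^{2}$ ($o{\left(S,j \right)} = j^{2} \left(-9\right) = - 9 j^{2}$)
$\left(h{\left(-133,543 \right)} + 53025\right) + o{\left(-264 - 132,-57 \right)} = \left(-461 + 53025\right) - 9 \left(-57\right)^{2} = 52564 - 29241 = 23323$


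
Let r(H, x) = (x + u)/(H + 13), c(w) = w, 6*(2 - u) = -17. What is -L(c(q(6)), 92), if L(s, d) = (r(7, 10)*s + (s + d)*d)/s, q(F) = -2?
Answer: 496711/120 ≈ 4139.3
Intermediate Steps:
u = 29/6 (u = 2 - 1/6*(-17) = 2 + 17/6 = 29/6 ≈ 4.8333)
r(H, x) = (29/6 + x)/(13 + H) (r(H, x) = (x + 29/6)/(H + 13) = (29/6 + x)/(13 + H))
L(s, d) = (89*s/120 + d*(d + s))/s (L(s, d) = (((29/6 + 10)/(13 + 7))*s + (s + d)*d)/s = (((89/6)/20)*s + (d + s)*d)/s = (((1/20)*(89/6))*s + d*(d + s))/s = (89*s/120 + d*(d + s))/s)
-L(c(q(6)), 92) = -(89/120 + 92 + 92**2/(-2)) = -(89/120 + 92 + 8464*(-1/2)) = -(89/120 + 92 - 4232) = -1*(-496711/120) = 496711/120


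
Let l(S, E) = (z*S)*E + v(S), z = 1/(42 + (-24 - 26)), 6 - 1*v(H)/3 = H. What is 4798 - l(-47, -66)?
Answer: 20107/4 ≈ 5026.8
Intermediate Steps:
v(H) = 18 - 3*H
z = -⅛ (z = 1/(42 - 50) = 1/(-8) = -⅛ ≈ -0.12500)
l(S, E) = 18 - 3*S - E*S/8 (l(S, E) = (-S/8)*E + (18 - 3*S) = -E*S/8 + (18 - 3*S) = 18 - 3*S - E*S/8)
4798 - l(-47, -66) = 4798 - (18 - 3*(-47) - ⅛*(-66)*(-47)) = 4798 - (18 + 141 - 1551/4) = 4798 - 1*(-915/4) = 4798 + 915/4 = 20107/4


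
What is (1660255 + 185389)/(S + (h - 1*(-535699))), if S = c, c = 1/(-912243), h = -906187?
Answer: -1683675819492/337975084585 ≈ -4.9817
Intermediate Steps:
c = -1/912243 ≈ -1.0962e-6
S = -1/912243 ≈ -1.0962e-6
(1660255 + 185389)/(S + (h - 1*(-535699))) = (1660255 + 185389)/(-1/912243 + (-906187 - 1*(-535699))) = 1845644/(-1/912243 + (-906187 + 535699)) = 1845644/(-1/912243 - 370488) = 1845644/(-337975084585/912243) = 1845644*(-912243/337975084585) = -1683675819492/337975084585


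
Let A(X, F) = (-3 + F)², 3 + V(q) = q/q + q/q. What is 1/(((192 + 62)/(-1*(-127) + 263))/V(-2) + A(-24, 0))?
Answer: 195/1628 ≈ 0.11978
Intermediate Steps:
V(q) = -1 (V(q) = -3 + (q/q + q/q) = -3 + (1 + 1) = -3 + 2 = -1)
1/(((192 + 62)/(-1*(-127) + 263))/V(-2) + A(-24, 0)) = 1/(((192 + 62)/(-1*(-127) + 263))/(-1) + (-3 + 0)²) = 1/((254/(127 + 263))*(-1) + (-3)²) = 1/((254/390)*(-1) + 9) = 1/((254*(1/390))*(-1) + 9) = 1/((127/195)*(-1) + 9) = 1/(-127/195 + 9) = 1/(1628/195) = 195/1628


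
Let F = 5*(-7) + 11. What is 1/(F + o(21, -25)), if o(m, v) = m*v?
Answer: -1/549 ≈ -0.0018215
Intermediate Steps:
F = -24 (F = -35 + 11 = -24)
1/(F + o(21, -25)) = 1/(-24 + 21*(-25)) = 1/(-24 - 525) = 1/(-549) = -1/549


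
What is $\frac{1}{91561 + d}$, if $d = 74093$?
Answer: $\frac{1}{165654} \approx 6.0367 \cdot 10^{-6}$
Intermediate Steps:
$\frac{1}{91561 + d} = \frac{1}{91561 + 74093} = \frac{1}{165654}$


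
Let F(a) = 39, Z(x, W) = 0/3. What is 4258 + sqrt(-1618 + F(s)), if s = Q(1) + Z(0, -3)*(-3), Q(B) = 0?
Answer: 4258 + I*sqrt(1579) ≈ 4258.0 + 39.737*I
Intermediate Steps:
Z(x, W) = 0 (Z(x, W) = 0*(1/3) = 0)
s = 0 (s = 0 + 0*(-3) = 0 + 0 = 0)
4258 + sqrt(-1618 + F(s)) = 4258 + sqrt(-1618 + 39) = 4258 + sqrt(-1579) = 4258 + I*sqrt(1579)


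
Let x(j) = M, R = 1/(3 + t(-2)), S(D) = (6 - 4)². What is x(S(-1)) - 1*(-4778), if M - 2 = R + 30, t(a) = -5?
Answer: 9619/2 ≈ 4809.5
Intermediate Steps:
S(D) = 4 (S(D) = 2² = 4)
R = -½ (R = 1/(3 - 5) = 1/(-2) = -½ ≈ -0.50000)
M = 63/2 (M = 2 + (-½ + 30) = 2 + 59/2 = 63/2 ≈ 31.500)
x(j) = 63/2
x(S(-1)) - 1*(-4778) = 63/2 - 1*(-4778) = 63/2 + 4778 = 9619/2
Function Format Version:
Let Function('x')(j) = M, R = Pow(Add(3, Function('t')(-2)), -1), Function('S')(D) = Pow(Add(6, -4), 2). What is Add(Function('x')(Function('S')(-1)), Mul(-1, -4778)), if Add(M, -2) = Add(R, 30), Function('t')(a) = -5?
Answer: Rational(9619, 2) ≈ 4809.5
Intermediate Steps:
Function('S')(D) = 4 (Function('S')(D) = Pow(2, 2) = 4)
R = Rational(-1, 2) (R = Pow(Add(3, -5), -1) = Pow(-2, -1) = Rational(-1, 2) ≈ -0.50000)
M = Rational(63, 2) (M = Add(2, Add(Rational(-1, 2), 30)) = Add(2, Rational(59, 2)) = Rational(63, 2) ≈ 31.500)
Function('x')(j) = Rational(63, 2)
Add(Function('x')(Function('S')(-1)), Mul(-1, -4778)) = Add(Rational(63, 2), Mul(-1, -4778)) = Add(Rational(63, 2), 4778) = Rational(9619, 2)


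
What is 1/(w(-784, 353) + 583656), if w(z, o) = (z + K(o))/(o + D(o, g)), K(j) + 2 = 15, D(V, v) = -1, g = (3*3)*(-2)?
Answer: 352/205446141 ≈ 1.7133e-6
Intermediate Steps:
g = -18 (g = 9*(-2) = -18)
K(j) = 13 (K(j) = -2 + 15 = 13)
w(z, o) = (13 + z)/(-1 + o) (w(z, o) = (z + 13)/(o - 1) = (13 + z)/(-1 + o))
1/(w(-784, 353) + 583656) = 1/((13 - 784)/(-1 + 353) + 583656) = 1/(-771/352 + 583656) = 1/(205446141/352) = 352/205446141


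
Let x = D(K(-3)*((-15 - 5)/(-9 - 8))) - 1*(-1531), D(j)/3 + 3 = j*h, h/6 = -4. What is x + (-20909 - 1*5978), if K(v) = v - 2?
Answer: -424005/17 ≈ -24941.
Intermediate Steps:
h = -24 (h = 6*(-4) = -24)
K(v) = -2 + v
D(j) = -9 - 72*j (D(j) = -9 + 3*(j*(-24)) = -9 + 3*(-24*j) = -9 - 72*j)
x = 33074/17 (x = (-9 - 72*(-2 - 3)*(-15 - 5)/(-9 - 8)) - 1*(-1531) = (-9 - (-360)*(-20/(-17))) + 1531 = (-9 - (-360)*(-20*(-1/17))) + 1531 = (-9 - (-360)*20/17) + 1531 = (-9 - 72*(-100/17)) + 1531 = (-9 + 7200/17) + 1531 = 7047/17 + 1531 = 33074/17 ≈ 1945.5)
x + (-20909 - 1*5978) = 33074/17 + (-20909 - 1*5978) = 33074/17 + (-20909 - 5978) = 33074/17 - 26887 = -424005/17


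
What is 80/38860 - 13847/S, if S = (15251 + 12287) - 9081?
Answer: -26830893/35861951 ≈ -0.74817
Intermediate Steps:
S = 18457 (S = 27538 - 9081 = 18457)
80/38860 - 13847/S = 80/38860 - 13847/18457 = 80*(1/38860) - 13847*1/18457 = 4/1943 - 13847/18457 = -26830893/35861951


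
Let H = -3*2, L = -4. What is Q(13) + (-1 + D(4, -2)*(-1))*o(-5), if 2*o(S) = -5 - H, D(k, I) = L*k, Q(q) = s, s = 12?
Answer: 39/2 ≈ 19.500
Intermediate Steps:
Q(q) = 12
H = -6
D(k, I) = -4*k
o(S) = ½ (o(S) = (-5 - 1*(-6))/2 = (-5 + 6)/2 = (½)*1 = ½)
Q(13) + (-1 + D(4, -2)*(-1))*o(-5) = 12 + (-1 - 4*4*(-1))*(½) = 12 + (-1 - 16*(-1))*(½) = 12 + (-1 + 16)*(½) = 12 + 15*(½) = 12 + 15/2 = 39/2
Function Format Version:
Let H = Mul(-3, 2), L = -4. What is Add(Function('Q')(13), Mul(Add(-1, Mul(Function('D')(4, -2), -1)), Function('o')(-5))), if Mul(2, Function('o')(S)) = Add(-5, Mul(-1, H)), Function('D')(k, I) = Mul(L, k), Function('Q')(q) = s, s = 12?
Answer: Rational(39, 2) ≈ 19.500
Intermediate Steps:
Function('Q')(q) = 12
H = -6
Function('D')(k, I) = Mul(-4, k)
Function('o')(S) = Rational(1, 2) (Function('o')(S) = Mul(Rational(1, 2), Add(-5, Mul(-1, -6))) = Mul(Rational(1, 2), Add(-5, 6)) = Mul(Rational(1, 2), 1) = Rational(1, 2))
Add(Function('Q')(13), Mul(Add(-1, Mul(Function('D')(4, -2), -1)), Function('o')(-5))) = Add(12, Mul(Add(-1, Mul(Mul(-4, 4), -1)), Rational(1, 2))) = Add(12, Mul(Add(-1, Mul(-16, -1)), Rational(1, 2))) = Add(12, Mul(Add(-1, 16), Rational(1, 2))) = Add(12, Mul(15, Rational(1, 2))) = Add(12, Rational(15, 2)) = Rational(39, 2)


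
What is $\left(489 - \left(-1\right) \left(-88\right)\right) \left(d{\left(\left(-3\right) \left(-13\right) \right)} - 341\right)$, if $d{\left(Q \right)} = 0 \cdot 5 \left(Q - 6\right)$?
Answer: $-136741$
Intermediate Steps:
$d{\left(Q \right)} = 0$ ($d{\left(Q \right)} = 0 \left(Q - 6\right) = 0 \left(-6 + Q\right) = 0$)
$\left(489 - \left(-1\right) \left(-88\right)\right) \left(d{\left(\left(-3\right) \left(-13\right) \right)} - 341\right) = \left(489 - \left(-1\right) \left(-88\right)\right) \left(0 - 341\right) = \left(489 - 88\right) \left(-341\right) = 401 \left(-341\right) = -136741$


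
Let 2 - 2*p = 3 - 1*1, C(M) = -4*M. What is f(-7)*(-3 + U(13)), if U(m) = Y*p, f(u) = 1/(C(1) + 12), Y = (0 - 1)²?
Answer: -3/8 ≈ -0.37500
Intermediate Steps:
p = 0 (p = 1 - (3 - 1*1)/2 = 1 - (3 - 1)/2 = 1 - ½*2 = 1 - 1 = 0)
Y = 1 (Y = (-1)² = 1)
f(u) = ⅛ (f(u) = 1/(-4*1 + 12) = 1/(-4 + 12) = 1/8 = ⅛)
U(m) = 0 (U(m) = 1*0 = 0)
f(-7)*(-3 + U(13)) = (-3 + 0)/8 = (⅛)*(-3) = -3/8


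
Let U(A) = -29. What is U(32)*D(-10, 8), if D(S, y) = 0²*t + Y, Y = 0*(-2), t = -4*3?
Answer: 0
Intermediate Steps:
t = -12
Y = 0
D(S, y) = 0 (D(S, y) = 0²*(-12) + 0 = 0*(-12) + 0 = 0 + 0 = 0)
U(32)*D(-10, 8) = -29*0 = 0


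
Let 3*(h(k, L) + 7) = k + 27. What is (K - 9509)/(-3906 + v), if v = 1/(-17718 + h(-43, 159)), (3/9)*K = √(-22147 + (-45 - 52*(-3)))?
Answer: 505793219/207764049 - 106382*I*√5509/69254683 ≈ 2.4345 - 0.11401*I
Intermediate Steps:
h(k, L) = 2 + k/3 (h(k, L) = -7 + (k + 27)/3 = -7 + (27 + k)/3 = -7 + (9 + k/3) = 2 + k/3)
K = 6*I*√5509 (K = 3*√(-22147 + (-45 - 52*(-3))) = 3*√(-22147 + (-45 + 156)) = 3*√(-22147 + 111) = 3*√(-22036) = 3*(2*I*√5509) = 6*I*√5509 ≈ 445.34*I)
v = -3/53191 (v = 1/(-17718 + (2 + (⅓)*(-43))) = 1/(-17718 + (2 - 43/3)) = 1/(-17718 - 37/3) = 1/(-53191/3) = -3/53191 ≈ -5.6401e-5)
(K - 9509)/(-3906 + v) = (6*I*√5509 - 9509)/(-3906 - 3/53191) = (-9509 + 6*I*√5509)/(-207764049/53191) = (-9509 + 6*I*√5509)*(-53191/207764049) = 505793219/207764049 - 106382*I*√5509/69254683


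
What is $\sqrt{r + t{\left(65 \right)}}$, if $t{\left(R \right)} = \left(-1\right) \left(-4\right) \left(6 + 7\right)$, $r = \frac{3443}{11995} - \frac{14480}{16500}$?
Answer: $\frac{\sqrt{8055109170273}}{395835} \approx 7.17$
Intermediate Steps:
$r = - \frac{1168781}{1979175}$ ($r = 3443 \cdot \frac{1}{11995} - \frac{724}{825} = \frac{3443}{11995} - \frac{724}{825} = - \frac{1168781}{1979175} \approx -0.59054$)
$t{\left(R \right)} = 52$ ($t{\left(R \right)} = 4 \cdot 13 = 52$)
$\sqrt{r + t{\left(65 \right)}} = \sqrt{- \frac{1168781}{1979175} + 52} = \sqrt{\frac{101748319}{1979175}} = \frac{\sqrt{8055109170273}}{395835}$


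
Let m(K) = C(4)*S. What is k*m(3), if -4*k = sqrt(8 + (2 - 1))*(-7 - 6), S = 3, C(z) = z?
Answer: 117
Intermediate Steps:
m(K) = 12 (m(K) = 4*3 = 12)
k = 39/4 (k = -sqrt(8 + (2 - 1))*(-7 - 6)/4 = -sqrt(8 + 1)*(-13)/4 = -sqrt(9)*(-13)/4 = -3*(-13)/4 = -1/4*(-39) = 39/4 ≈ 9.7500)
k*m(3) = (39/4)*12 = 117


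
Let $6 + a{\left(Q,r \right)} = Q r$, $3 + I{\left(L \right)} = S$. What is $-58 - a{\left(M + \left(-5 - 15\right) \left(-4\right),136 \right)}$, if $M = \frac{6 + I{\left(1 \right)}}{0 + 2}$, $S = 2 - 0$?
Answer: $-11272$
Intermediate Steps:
$S = 2$ ($S = 2 + 0 = 2$)
$I{\left(L \right)} = -1$ ($I{\left(L \right)} = -3 + 2 = -1$)
$M = \frac{5}{2}$ ($M = \frac{6 - 1}{0 + 2} = \frac{5}{2} \approx 2.5$)
$a{\left(Q,r \right)} = -6 + Q r$
$-58 - a{\left(M + \left(-5 - 15\right) \left(-4\right),136 \right)} = -58 - \left(-6 + \left(\frac{5}{2} + \left(-5 - 15\right) \left(-4\right)\right) 136\right) = -58 - \left(-6 + \left(\frac{5}{2} - -80\right) 136\right) = -58 - \left(-6 + \left(\frac{5}{2} + 80\right) 136\right) = -58 - \left(-6 + \frac{165}{2} \cdot 136\right) = -58 - \left(-6 + 11220\right) = -58 - 11214 = -11272$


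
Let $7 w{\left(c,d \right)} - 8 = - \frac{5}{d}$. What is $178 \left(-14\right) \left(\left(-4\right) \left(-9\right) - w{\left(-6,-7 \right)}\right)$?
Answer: $- \frac{606268}{7} \approx -86610.0$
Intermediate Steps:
$w{\left(c,d \right)} = \frac{8}{7} - \frac{5}{7 d}$ ($w{\left(c,d \right)} = \frac{8}{7} + \frac{\left(-5\right) \frac{1}{d}}{7} = \frac{8}{7} - \frac{5}{7 d}$)
$178 \left(-14\right) \left(\left(-4\right) \left(-9\right) - w{\left(-6,-7 \right)}\right) = 178 \left(-14\right) \left(\left(-4\right) \left(-9\right) - \frac{-5 + 8 \left(-7\right)}{7 \left(-7\right)}\right) = - 2492 \left(36 - \frac{1}{7} \left(- \frac{1}{7}\right) \left(-5 - 56\right)\right) = - 2492 \left(36 - \frac{1}{7} \left(- \frac{1}{7}\right) \left(-61\right)\right) = - 2492 \left(36 - \frac{61}{49}\right) = \left(-2492\right) \frac{1703}{49} = - \frac{606268}{7}$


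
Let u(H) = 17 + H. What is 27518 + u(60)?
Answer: 27595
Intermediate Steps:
27518 + u(60) = 27518 + (17 + 60) = 27518 + 77 = 27595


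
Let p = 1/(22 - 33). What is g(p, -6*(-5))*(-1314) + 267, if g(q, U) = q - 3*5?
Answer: 221061/11 ≈ 20096.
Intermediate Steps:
p = -1/11 (p = 1/(-11) = -1/11 ≈ -0.090909)
g(q, U) = -15 + q (g(q, U) = q - 15 = -15 + q)
g(p, -6*(-5))*(-1314) + 267 = (-15 - 1/11)*(-1314) + 267 = -166/11*(-1314) + 267 = 218124/11 + 267 = 221061/11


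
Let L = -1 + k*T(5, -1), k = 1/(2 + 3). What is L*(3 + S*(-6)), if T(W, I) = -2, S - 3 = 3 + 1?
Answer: 273/5 ≈ 54.600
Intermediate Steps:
S = 7 (S = 3 + (3 + 1) = 3 + 4 = 7)
k = 1/5 ≈ 0.20000
L = -7/5 (L = -1 + (1/5)*(-2) = -1 - 2/5 = -7/5 ≈ -1.4000)
L*(3 + S*(-6)) = -7*(3 + 7*(-6))/5 = -7*(3 - 42)/5 = -7/5*(-39) = 273/5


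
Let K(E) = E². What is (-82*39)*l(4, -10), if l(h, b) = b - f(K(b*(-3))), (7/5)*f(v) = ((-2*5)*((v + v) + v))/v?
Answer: -255840/7 ≈ -36549.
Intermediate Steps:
f(v) = -150/7 (f(v) = 5*(((-2*5)*((v + v) + v))/v)/7 = 5*((-10*(2*v + v))/v)/7 = 5*((-30*v)/v)/7 = (5/7)*(-30) = -150/7)
l(h, b) = 150/7 + b (l(h, b) = b - 1*(-150/7) = b + 150/7 = 150/7 + b)
(-82*39)*l(4, -10) = (-82*39)*(150/7 - 10) = -3198*80/7 = -255840/7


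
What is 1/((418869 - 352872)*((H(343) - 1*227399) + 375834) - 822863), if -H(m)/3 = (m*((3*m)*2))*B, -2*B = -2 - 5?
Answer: -1/479366864507 ≈ -2.0861e-12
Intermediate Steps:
B = 7/2 (B = -(-2 - 5)/2 = -½*(-7) = 7/2 ≈ 3.5000)
H(m) = -63*m² (H(m) = -3*m*((3*m)*2)*7/2 = -3*m*(6*m)*7/2 = -3*6*m²*7/2 = -63*m²)
1/((418869 - 352872)*((H(343) - 1*227399) + 375834) - 822863) = 1/((418869 - 352872)*((-63*343² - 1*227399) + 375834) - 822863) = 1/(65997*((-63*117649 - 227399) + 375834) - 822863) = 1/(65997*((-7411887 - 227399) + 375834) - 822863) = 1/(65997*(-7639286 + 375834) - 822863) = 1/(65997*(-7263452) - 822863) = 1/(-479366041644 - 822863) = 1/(-479366864507) = -1/479366864507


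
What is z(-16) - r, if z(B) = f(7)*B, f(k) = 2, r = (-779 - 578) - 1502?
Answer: 2827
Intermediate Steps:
r = -2859 (r = -1357 - 1502 = -2859)
z(B) = 2*B
z(-16) - r = 2*(-16) - 1*(-2859) = -32 + 2859 = 2827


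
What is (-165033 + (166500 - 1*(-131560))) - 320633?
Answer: -187606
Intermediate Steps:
(-165033 + (166500 - 1*(-131560))) - 320633 = (-165033 + (166500 + 131560)) - 320633 = (-165033 + 298060) - 320633 = 133027 - 320633 = -187606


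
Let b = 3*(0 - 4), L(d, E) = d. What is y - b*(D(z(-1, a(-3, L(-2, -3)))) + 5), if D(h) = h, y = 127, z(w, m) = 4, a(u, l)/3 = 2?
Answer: 235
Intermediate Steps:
a(u, l) = 6 (a(u, l) = 3*2 = 6)
b = -12 (b = 3*(-4) = -12)
y - b*(D(z(-1, a(-3, L(-2, -3)))) + 5) = 127 - (-12)*(4 + 5) = 127 - (-12)*9 = 127 - 1*(-108) = 127 + 108 = 235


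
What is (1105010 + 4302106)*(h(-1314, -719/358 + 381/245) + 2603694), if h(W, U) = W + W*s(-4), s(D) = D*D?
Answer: 13957691329296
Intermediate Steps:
s(D) = D²
h(W, U) = 17*W (h(W, U) = W + W*(-4)² = W + W*16 = W + 16*W = 17*W)
(1105010 + 4302106)*(h(-1314, -719/358 + 381/245) + 2603694) = (1105010 + 4302106)*(17*(-1314) + 2603694) = 5407116*(-22338 + 2603694) = 5407116*2581356 = 13957691329296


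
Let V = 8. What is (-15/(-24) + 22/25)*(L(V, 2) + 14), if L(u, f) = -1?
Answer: 3913/200 ≈ 19.565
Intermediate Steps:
(-15/(-24) + 22/25)*(L(V, 2) + 14) = (-15/(-24) + 22/25)*(-1 + 14) = (-15*(-1/24) + 22*(1/25))*13 = (5/8 + 22/25)*13 = (301/200)*13 = 3913/200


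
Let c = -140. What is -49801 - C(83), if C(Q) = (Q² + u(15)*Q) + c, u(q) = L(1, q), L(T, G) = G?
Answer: -57795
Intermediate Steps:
u(q) = q
C(Q) = -140 + Q² + 15*Q (C(Q) = (Q² + 15*Q) - 140 = -140 + Q² + 15*Q)
-49801 - C(83) = -49801 - (-140 + 83² + 15*83) = -49801 - (-140 + 6889 + 1245) = -49801 - 1*7994 = -49801 - 7994 = -57795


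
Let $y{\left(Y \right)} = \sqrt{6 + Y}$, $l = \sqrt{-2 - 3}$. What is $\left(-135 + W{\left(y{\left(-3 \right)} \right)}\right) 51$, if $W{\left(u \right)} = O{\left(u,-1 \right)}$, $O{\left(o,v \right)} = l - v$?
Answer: $-6834 + 51 i \sqrt{5} \approx -6834.0 + 114.04 i$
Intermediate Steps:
$l = i \sqrt{5}$ ($l = \sqrt{-5} = i \sqrt{5} \approx 2.2361 i$)
$O{\left(o,v \right)} = - v + i \sqrt{5}$ ($O{\left(o,v \right)} = i \sqrt{5} - v = - v + i \sqrt{5}$)
$W{\left(u \right)} = 1 + i \sqrt{5}$ ($W{\left(u \right)} = \left(-1\right) \left(-1\right) + i \sqrt{5} = 1 + i \sqrt{5}$)
$\left(-135 + W{\left(y{\left(-3 \right)} \right)}\right) 51 = \left(-135 + \left(1 + i \sqrt{5}\right)\right) 51 = \left(-134 + i \sqrt{5}\right) 51 = -6834 + 51 i \sqrt{5}$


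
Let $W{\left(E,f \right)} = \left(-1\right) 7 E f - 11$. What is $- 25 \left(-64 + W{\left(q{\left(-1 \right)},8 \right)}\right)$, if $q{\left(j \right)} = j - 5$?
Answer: $-6525$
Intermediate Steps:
$q{\left(j \right)} = -5 + j$ ($q{\left(j \right)} = j - 5 = -5 + j$)
$W{\left(E,f \right)} = -11 - 7 E f$ ($W{\left(E,f \right)} = - 7 E f - 11 = -11 - 7 E f$)
$- 25 \left(-64 + W{\left(q{\left(-1 \right)},8 \right)}\right) = - 25 \left(-64 - \left(11 + 7 \left(-5 - 1\right) 8\right)\right) = - 25 \left(-64 - \left(11 - 336\right)\right) = - 25 \left(-64 + \left(-11 + 336\right)\right) = - 25 \left(-64 + 325\right) = \left(-25\right) 261 = -6525$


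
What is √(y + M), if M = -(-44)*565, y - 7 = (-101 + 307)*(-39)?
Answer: √16833 ≈ 129.74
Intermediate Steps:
y = -8027 (y = 7 + (-101 + 307)*(-39) = 7 + 206*(-39) = 7 - 8034 = -8027)
M = 24860 (M = -44*(-565) = 24860)
√(y + M) = √(-8027 + 24860) = √16833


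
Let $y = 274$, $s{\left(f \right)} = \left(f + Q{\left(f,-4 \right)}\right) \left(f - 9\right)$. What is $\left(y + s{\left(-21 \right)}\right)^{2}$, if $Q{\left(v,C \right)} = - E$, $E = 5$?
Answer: $1110916$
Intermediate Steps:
$Q{\left(v,C \right)} = -5$ ($Q{\left(v,C \right)} = \left(-1\right) 5 = -5$)
$s{\left(f \right)} = \left(-9 + f\right) \left(-5 + f\right)$ ($s{\left(f \right)} = \left(f - 5\right) \left(f - 9\right) = \left(-5 + f\right) \left(-9 + f\right) = \left(-9 + f\right) \left(-5 + f\right)$)
$\left(y + s{\left(-21 \right)}\right)^{2} = \left(274 + \left(45 + \left(-21\right)^{2} - -294\right)\right)^{2} = \left(274 + \left(45 + 441 + 294\right)\right)^{2} = \left(274 + 780\right)^{2} = 1054^{2} = 1110916$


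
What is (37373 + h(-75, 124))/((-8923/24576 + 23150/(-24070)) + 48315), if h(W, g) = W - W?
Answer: 2210778587136/2857968010979 ≈ 0.77355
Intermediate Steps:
h(W, g) = 0
(37373 + h(-75, 124))/((-8923/24576 + 23150/(-24070)) + 48315) = (37373 + 0)/((-8923/24576 + 23150/(-24070)) + 48315) = 37373/((-8923*1/24576 + 23150*(-1/24070)) + 48315) = 37373/((-8923/24576 - 2315/2407) + 48315) = 37373/(-78371101/59154432 + 48315) = 37373/(2857968010979/59154432) = 37373*(59154432/2857968010979) = 2210778587136/2857968010979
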